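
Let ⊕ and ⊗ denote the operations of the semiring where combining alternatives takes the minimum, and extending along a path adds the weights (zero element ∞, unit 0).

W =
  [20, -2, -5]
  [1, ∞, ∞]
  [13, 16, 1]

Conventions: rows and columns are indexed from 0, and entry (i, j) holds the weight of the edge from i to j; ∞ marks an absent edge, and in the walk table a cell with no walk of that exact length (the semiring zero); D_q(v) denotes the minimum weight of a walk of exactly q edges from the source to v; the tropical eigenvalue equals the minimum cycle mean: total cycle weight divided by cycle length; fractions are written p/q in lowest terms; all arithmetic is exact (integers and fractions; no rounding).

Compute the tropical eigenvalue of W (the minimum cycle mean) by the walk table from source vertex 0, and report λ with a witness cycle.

q=0: [0, ∞, ∞]
q=1: [20, -2, -5]
q=2: [-1, 11, -4]
q=3: [9, -3, -6]
Optimal cycle mean attained by: cycle 0->1->0, total (-2) + 1, length 2.
Answer: λ = -1/2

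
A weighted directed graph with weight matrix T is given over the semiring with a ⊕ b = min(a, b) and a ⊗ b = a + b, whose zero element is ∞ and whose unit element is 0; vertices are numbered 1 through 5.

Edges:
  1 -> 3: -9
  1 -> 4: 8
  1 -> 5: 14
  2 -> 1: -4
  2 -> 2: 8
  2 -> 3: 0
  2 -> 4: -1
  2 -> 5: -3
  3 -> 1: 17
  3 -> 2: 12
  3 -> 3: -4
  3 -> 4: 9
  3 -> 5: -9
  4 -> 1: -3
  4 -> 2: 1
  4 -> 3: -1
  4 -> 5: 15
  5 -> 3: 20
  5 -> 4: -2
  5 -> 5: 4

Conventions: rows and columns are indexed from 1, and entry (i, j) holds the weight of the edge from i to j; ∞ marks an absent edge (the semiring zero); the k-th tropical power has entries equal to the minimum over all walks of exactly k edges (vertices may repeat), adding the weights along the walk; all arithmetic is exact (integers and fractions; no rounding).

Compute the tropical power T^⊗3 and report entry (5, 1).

T^⊗2:
  [5, 3, -13, 0, -18]
  [-4, 0, -13, -5, -9]
  [6, 8, -8, -11, -13]
  [-3, 9, -12, 0, -10]
  [-5, -1, -3, 2, 8]
T^⊗3:
  [-3, -1, -17, -20, -22]
  [-8, -4, -17, -11, -22]
  [-14, -10, -12, -15, -17]
  [-3, 0, -16, -12, -21]
  [-5, 3, -14, -2, -12]
Key observation: the optimum is the walk 5->4->2->1, with weight (-2) + 1 + (-4) = -5.
Optimal value attained by: walk 5->4->2->1.
Answer: (T^⊗3)[5][1] = -5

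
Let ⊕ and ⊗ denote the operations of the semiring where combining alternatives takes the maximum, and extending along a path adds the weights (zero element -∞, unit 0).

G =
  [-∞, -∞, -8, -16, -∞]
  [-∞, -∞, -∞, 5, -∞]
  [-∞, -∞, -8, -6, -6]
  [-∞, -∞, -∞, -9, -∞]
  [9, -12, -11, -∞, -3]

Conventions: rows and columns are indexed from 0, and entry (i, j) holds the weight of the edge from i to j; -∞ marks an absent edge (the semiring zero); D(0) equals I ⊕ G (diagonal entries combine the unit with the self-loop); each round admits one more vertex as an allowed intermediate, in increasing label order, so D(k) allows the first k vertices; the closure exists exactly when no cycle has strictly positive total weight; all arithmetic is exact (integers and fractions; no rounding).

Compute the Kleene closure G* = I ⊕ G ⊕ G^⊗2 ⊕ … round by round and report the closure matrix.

D(0):
  [0, -∞, -8, -16, -∞]
  [-∞, 0, -∞, 5, -∞]
  [-∞, -∞, 0, -6, -6]
  [-∞, -∞, -∞, 0, -∞]
  [9, -12, -11, -∞, 0]
D(1):
  [0, -∞, -8, -16, -∞]
  [-∞, 0, -∞, 5, -∞]
  [-∞, -∞, 0, -6, -6]
  [-∞, -∞, -∞, 0, -∞]
  [9, -12, 1, -7, 0]
D(2):
  [0, -∞, -8, -16, -∞]
  [-∞, 0, -∞, 5, -∞]
  [-∞, -∞, 0, -6, -6]
  [-∞, -∞, -∞, 0, -∞]
  [9, -12, 1, -7, 0]
D(3):
  [0, -∞, -8, -14, -14]
  [-∞, 0, -∞, 5, -∞]
  [-∞, -∞, 0, -6, -6]
  [-∞, -∞, -∞, 0, -∞]
  [9, -12, 1, -5, 0]
D(4):
  [0, -∞, -8, -14, -14]
  [-∞, 0, -∞, 5, -∞]
  [-∞, -∞, 0, -6, -6]
  [-∞, -∞, -∞, 0, -∞]
  [9, -12, 1, -5, 0]
D(5):
  [0, -26, -8, -14, -14]
  [-∞, 0, -∞, 5, -∞]
  [3, -18, 0, -6, -6]
  [-∞, -∞, -∞, 0, -∞]
  [9, -12, 1, -5, 0]
Answer: G* = [[0, -26, -8, -14, -14], [-∞, 0, -∞, 5, -∞], [3, -18, 0, -6, -6], [-∞, -∞, -∞, 0, -∞], [9, -12, 1, -5, 0]]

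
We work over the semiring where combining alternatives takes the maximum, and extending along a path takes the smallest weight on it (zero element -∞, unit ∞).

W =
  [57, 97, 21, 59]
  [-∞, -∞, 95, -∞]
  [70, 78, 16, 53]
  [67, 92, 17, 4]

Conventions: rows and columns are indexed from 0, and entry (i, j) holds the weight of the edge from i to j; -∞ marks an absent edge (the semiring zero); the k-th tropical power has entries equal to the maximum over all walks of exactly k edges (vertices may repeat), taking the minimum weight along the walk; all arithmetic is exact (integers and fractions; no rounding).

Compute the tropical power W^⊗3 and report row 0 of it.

W^⊗2:
  [59, 59, 95, 57]
  [70, 78, 16, 53]
  [57, 70, 78, 59]
  [57, 67, 92, 59]
W^⊗3:
  [70, 78, 59, 59]
  [57, 70, 78, 59]
  [70, 78, 70, 57]
  [70, 78, 67, 57]
Answer: row 0 of W^⊗3 = [70, 78, 59, 59]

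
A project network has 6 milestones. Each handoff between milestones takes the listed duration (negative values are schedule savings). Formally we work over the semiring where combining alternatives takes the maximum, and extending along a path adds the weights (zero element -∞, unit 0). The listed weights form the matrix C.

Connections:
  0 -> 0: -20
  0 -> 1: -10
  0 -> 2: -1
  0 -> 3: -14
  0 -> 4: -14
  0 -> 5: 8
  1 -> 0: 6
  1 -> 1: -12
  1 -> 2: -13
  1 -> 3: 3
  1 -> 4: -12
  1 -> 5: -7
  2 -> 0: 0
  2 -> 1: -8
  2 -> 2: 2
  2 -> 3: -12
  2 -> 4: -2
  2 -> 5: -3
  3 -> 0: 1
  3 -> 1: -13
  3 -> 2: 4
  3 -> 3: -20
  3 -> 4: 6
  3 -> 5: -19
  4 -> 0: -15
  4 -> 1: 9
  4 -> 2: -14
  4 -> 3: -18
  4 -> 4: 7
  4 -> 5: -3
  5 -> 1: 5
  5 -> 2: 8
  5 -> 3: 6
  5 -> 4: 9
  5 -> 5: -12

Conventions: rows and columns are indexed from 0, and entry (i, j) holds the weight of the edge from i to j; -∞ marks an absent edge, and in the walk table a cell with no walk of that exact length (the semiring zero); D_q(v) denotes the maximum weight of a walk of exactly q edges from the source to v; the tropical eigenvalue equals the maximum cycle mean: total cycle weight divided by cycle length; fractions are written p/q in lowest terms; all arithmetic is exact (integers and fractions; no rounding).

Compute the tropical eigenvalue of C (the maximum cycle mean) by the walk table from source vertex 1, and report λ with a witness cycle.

q=0: [-∞, 0, -∞, -∞, -∞, -∞]
q=1: [6, -12, -13, 3, -12, -7]
q=2: [4, -2, 7, -1, 9, 14]
q=3: [7, 19, 22, 20, 23, 12]
q=4: [25, 32, 24, 22, 30, 20]
q=5: [38, 39, 28, 35, 37, 33]
q=6: [45, 46, 41, 42, 44, 46]
Optimal cycle mean attained by: cycle 0->5->4->1->0, total 8 + 9 + 9 + 6, length 4.
Answer: λ = 8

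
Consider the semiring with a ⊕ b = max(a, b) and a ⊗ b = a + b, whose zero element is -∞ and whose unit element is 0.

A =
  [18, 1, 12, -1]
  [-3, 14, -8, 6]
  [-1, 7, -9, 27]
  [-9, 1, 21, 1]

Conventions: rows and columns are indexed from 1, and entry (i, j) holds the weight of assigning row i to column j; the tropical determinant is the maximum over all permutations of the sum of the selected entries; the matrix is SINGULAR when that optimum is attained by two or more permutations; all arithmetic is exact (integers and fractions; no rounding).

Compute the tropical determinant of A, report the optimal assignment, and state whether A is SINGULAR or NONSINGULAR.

σ = (1, 2, 3, 4): 18 + 14 + (-9) + 1 = 24
σ = (1, 2, 4, 3): 18 + 14 + 27 + 21 = 80
σ = (1, 3, 2, 4): 18 + (-8) + 7 + 1 = 18
σ = (1, 3, 4, 2): 18 + (-8) + 27 + 1 = 38
σ = (1, 4, 2, 3): 18 + 6 + 7 + 21 = 52
σ = (1, 4, 3, 2): 18 + 6 + (-9) + 1 = 16
σ = (2, 1, 3, 4): 1 + (-3) + (-9) + 1 = -10
σ = (2, 1, 4, 3): 1 + (-3) + 27 + 21 = 46
σ = (2, 3, 1, 4): 1 + (-8) + (-1) + 1 = -7
σ = (2, 3, 4, 1): 1 + (-8) + 27 + (-9) = 11
σ = (2, 4, 1, 3): 1 + 6 + (-1) + 21 = 27
σ = (2, 4, 3, 1): 1 + 6 + (-9) + (-9) = -11
σ = (3, 1, 2, 4): 12 + (-3) + 7 + 1 = 17
σ = (3, 1, 4, 2): 12 + (-3) + 27 + 1 = 37
σ = (3, 2, 1, 4): 12 + 14 + (-1) + 1 = 26
σ = (3, 2, 4, 1): 12 + 14 + 27 + (-9) = 44
σ = (3, 4, 1, 2): 12 + 6 + (-1) + 1 = 18
σ = (3, 4, 2, 1): 12 + 6 + 7 + (-9) = 16
σ = (4, 1, 2, 3): (-1) + (-3) + 7 + 21 = 24
σ = (4, 1, 3, 2): (-1) + (-3) + (-9) + 1 = -12
σ = (4, 2, 1, 3): (-1) + 14 + (-1) + 21 = 33
σ = (4, 2, 3, 1): (-1) + 14 + (-9) + (-9) = -5
σ = (4, 3, 1, 2): (-1) + (-8) + (-1) + 1 = -9
σ = (4, 3, 2, 1): (-1) + (-8) + 7 + (-9) = -11
Optimal value attained by: σ = (1, 2, 4, 3).
Answer: det⊕(A) = 80; verdict: NONSINGULAR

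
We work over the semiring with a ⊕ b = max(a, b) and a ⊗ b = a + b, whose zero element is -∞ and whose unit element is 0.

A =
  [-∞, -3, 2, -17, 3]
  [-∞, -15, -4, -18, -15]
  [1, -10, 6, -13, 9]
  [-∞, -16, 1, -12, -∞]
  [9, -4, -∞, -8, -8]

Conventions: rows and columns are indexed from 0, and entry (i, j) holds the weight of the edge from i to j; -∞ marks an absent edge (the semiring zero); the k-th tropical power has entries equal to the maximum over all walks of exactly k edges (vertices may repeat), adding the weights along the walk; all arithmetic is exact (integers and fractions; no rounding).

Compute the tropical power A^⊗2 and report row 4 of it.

A^⊗2:
  [12, -1, 8, -5, 11]
  [-3, -14, 2, -17, 5]
  [18, 5, 12, 1, 15]
  [2, -9, 7, -12, 10]
  [1, 6, 11, -8, 12]
Answer: row 4 of A^⊗2 = [1, 6, 11, -8, 12]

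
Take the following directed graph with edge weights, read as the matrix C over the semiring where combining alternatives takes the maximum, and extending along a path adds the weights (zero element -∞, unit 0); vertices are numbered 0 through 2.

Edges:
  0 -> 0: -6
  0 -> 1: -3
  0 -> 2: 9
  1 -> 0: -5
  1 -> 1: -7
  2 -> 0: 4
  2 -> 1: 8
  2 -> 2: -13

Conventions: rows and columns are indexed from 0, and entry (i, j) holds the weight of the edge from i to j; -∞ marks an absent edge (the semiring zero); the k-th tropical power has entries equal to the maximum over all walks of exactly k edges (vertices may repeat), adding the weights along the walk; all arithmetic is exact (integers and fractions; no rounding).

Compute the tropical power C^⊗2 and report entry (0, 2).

C^⊗2:
  [13, 17, 3]
  [-11, -8, 4]
  [3, 1, 13]
Key observation: the optimum is the walk 0->0->2, with weight (-6) + 9 = 3.
Optimal value attained by: walk 0->0->2.
Answer: (C^⊗2)[0][2] = 3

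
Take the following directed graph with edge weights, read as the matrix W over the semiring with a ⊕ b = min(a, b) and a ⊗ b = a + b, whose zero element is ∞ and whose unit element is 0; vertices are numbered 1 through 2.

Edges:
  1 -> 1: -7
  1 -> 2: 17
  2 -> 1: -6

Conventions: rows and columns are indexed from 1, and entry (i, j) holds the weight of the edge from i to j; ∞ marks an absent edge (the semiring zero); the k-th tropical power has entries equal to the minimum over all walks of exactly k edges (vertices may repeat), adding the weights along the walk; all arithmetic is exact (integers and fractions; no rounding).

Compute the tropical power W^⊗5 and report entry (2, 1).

W^⊗2:
  [-14, 10]
  [-13, 11]
W^⊗3:
  [-21, 3]
  [-20, 4]
W^⊗4:
  [-28, -4]
  [-27, -3]
W^⊗5:
  [-35, -11]
  [-34, -10]
Key observation: the optimum is the walk 2->1->1->1->1->1, with weight (-6) + (-7) + (-7) + (-7) + (-7) = -34.
Optimal value attained by: walk 2->1->1->1->1->1.
Answer: (W^⊗5)[2][1] = -34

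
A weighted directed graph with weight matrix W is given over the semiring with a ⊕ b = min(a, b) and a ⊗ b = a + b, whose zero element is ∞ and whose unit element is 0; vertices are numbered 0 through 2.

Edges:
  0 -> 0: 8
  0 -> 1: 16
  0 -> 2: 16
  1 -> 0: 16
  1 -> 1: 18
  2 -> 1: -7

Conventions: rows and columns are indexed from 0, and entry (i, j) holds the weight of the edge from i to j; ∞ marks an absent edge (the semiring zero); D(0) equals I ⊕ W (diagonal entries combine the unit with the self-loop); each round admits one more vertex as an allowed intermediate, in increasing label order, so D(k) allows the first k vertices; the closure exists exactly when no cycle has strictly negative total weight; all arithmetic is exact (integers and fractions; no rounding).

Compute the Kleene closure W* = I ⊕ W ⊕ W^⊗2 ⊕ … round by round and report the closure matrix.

D(0):
  [0, 16, 16]
  [16, 0, ∞]
  [∞, -7, 0]
D(1):
  [0, 16, 16]
  [16, 0, 32]
  [∞, -7, 0]
D(2):
  [0, 16, 16]
  [16, 0, 32]
  [9, -7, 0]
D(3):
  [0, 9, 16]
  [16, 0, 32]
  [9, -7, 0]
Answer: W* = [[0, 9, 16], [16, 0, 32], [9, -7, 0]]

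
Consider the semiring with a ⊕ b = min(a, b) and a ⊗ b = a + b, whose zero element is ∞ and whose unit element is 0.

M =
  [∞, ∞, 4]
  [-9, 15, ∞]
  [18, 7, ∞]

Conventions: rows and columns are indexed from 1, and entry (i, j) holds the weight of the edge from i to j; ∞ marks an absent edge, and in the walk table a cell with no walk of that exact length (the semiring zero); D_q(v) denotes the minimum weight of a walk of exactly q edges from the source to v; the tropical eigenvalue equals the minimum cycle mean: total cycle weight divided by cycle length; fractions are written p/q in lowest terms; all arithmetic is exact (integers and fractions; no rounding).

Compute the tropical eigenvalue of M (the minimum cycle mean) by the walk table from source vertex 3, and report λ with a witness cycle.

q=0: [∞, ∞, 0]
q=1: [18, 7, ∞]
q=2: [-2, 22, 22]
q=3: [13, 29, 2]
Optimal cycle mean attained by: cycle 1->3->2->1, total 4 + 7 + (-9), length 3.
Answer: λ = 2/3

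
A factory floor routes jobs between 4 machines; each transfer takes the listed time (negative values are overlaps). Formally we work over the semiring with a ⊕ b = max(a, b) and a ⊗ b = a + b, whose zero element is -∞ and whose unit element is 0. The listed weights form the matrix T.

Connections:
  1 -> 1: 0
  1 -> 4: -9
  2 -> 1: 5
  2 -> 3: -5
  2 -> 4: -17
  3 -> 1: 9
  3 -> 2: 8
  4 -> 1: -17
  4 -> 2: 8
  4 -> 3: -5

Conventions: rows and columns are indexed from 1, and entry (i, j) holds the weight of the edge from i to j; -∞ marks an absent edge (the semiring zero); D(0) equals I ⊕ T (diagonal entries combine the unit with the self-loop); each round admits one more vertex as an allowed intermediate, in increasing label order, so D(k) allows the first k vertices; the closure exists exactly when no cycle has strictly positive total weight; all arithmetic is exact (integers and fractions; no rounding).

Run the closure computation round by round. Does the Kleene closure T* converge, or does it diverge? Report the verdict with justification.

D(0):
  [0, -∞, -∞, -9]
  [5, 0, -5, -17]
  [9, 8, 0, -∞]
  [-17, 8, -5, 0]
D(1):
  [0, -∞, -∞, -9]
  [5, 0, -5, -4]
  [9, 8, 0, 0]
  [-17, 8, -5, 0]
Detection: at round 2, diagonal entry (3, 3) turns strictly positive.
Key observation: the cycle 3->2->3 has total weight 8 + (-5), which is strictly positive.
Answer: DIVERGES — positive cycle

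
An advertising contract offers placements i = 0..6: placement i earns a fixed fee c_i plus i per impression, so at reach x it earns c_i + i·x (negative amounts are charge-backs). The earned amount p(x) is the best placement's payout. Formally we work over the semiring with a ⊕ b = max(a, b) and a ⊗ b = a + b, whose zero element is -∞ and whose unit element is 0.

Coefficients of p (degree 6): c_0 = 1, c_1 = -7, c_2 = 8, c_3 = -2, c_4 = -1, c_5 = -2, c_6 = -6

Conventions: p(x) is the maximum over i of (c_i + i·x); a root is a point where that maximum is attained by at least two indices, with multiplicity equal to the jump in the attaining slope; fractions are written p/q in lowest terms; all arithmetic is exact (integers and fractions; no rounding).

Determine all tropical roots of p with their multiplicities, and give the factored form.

hull edge (i=0, c=1) to (i=2, c=8): slope 7/2, span 2
hull edge (i=2, c=8) to (i=5, c=-2): slope -10/3, span 3
hull edge (i=5, c=-2) to (i=6, c=-6): slope -4, span 1
Factored form: p(x) = -6 ⊗ (x ⊕ (-7/2)) ⊗ (x ⊕ (-7/2)) ⊗ (x ⊕ 10/3) ⊗ (x ⊕ 10/3) ⊗ (x ⊕ 10/3) ⊗ (x ⊕ 4)
Answer: roots = -7/2 (mult 2), 10/3 (mult 3), 4 (mult 1)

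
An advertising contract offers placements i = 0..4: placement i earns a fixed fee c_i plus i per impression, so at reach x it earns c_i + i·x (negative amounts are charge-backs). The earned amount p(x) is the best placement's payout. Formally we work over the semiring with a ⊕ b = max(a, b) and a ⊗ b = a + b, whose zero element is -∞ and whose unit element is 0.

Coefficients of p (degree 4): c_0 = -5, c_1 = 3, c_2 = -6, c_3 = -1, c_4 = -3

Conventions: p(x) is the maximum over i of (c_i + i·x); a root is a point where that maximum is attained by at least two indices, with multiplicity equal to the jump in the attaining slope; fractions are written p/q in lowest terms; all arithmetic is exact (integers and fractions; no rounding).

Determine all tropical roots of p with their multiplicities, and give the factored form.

hull edge (i=0, c=-5) to (i=1, c=3): slope 8, span 1
hull edge (i=1, c=3) to (i=4, c=-3): slope -2, span 3
Factored form: p(x) = -3 ⊗ (x ⊕ (-8)) ⊗ (x ⊕ 2) ⊗ (x ⊕ 2) ⊗ (x ⊕ 2)
Answer: roots = -8 (mult 1), 2 (mult 3)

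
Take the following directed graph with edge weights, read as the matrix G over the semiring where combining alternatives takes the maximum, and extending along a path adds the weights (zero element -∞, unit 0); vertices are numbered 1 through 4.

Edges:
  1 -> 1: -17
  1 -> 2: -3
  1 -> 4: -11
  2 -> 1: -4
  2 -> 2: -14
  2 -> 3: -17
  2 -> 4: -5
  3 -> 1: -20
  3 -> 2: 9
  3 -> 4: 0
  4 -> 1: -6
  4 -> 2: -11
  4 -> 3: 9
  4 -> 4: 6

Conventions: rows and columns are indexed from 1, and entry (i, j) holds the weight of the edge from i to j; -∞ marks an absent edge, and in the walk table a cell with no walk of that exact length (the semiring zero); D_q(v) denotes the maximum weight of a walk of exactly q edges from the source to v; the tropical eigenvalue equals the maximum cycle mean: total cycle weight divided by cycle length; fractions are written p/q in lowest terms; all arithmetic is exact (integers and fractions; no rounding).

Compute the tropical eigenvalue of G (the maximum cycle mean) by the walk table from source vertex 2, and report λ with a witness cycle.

q=0: [-∞, 0, -∞, -∞]
q=1: [-4, -14, -17, -5]
q=2: [-11, -7, 4, 1]
q=3: [-5, 13, 10, 7]
q=4: [9, 19, 16, 13]
Optimal cycle mean attained by: cycle 4->4, total 6, length 1.
Answer: λ = 6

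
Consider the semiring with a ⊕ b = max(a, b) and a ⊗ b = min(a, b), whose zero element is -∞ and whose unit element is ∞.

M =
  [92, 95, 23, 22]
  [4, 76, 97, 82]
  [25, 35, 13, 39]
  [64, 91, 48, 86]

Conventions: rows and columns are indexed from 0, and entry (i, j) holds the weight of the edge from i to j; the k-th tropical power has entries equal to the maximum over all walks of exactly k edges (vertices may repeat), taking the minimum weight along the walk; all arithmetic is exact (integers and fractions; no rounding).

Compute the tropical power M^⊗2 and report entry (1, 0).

M^⊗2:
  [92, 92, 95, 82]
  [64, 82, 76, 82]
  [39, 39, 39, 39]
  [64, 86, 91, 86]
Key observation: the optimum is the walk 1->3->0, with weight 82 min 64 = 64.
Optimal value attained by: walk 1->3->0.
Answer: (M^⊗2)[1][0] = 64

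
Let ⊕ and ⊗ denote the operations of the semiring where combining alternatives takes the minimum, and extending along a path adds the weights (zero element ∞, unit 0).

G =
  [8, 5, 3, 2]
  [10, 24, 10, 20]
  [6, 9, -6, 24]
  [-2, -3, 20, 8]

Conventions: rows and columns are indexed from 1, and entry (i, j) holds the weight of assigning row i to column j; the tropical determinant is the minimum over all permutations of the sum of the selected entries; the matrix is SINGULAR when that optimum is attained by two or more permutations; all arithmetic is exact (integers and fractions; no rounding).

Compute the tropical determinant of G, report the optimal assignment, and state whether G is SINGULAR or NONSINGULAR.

σ = (1, 2, 3, 4): 8 + 24 + (-6) + 8 = 34
σ = (1, 2, 4, 3): 8 + 24 + 24 + 20 = 76
σ = (1, 3, 2, 4): 8 + 10 + 9 + 8 = 35
σ = (1, 3, 4, 2): 8 + 10 + 24 + (-3) = 39
σ = (1, 4, 2, 3): 8 + 20 + 9 + 20 = 57
σ = (1, 4, 3, 2): 8 + 20 + (-6) + (-3) = 19
σ = (2, 1, 3, 4): 5 + 10 + (-6) + 8 = 17
σ = (2, 1, 4, 3): 5 + 10 + 24 + 20 = 59
σ = (2, 3, 1, 4): 5 + 10 + 6 + 8 = 29
σ = (2, 3, 4, 1): 5 + 10 + 24 + (-2) = 37
σ = (2, 4, 1, 3): 5 + 20 + 6 + 20 = 51
σ = (2, 4, 3, 1): 5 + 20 + (-6) + (-2) = 17
σ = (3, 1, 2, 4): 3 + 10 + 9 + 8 = 30
σ = (3, 1, 4, 2): 3 + 10 + 24 + (-3) = 34
σ = (3, 2, 1, 4): 3 + 24 + 6 + 8 = 41
σ = (3, 2, 4, 1): 3 + 24 + 24 + (-2) = 49
σ = (3, 4, 1, 2): 3 + 20 + 6 + (-3) = 26
σ = (3, 4, 2, 1): 3 + 20 + 9 + (-2) = 30
σ = (4, 1, 2, 3): 2 + 10 + 9 + 20 = 41
σ = (4, 1, 3, 2): 2 + 10 + (-6) + (-3) = 3
σ = (4, 2, 1, 3): 2 + 24 + 6 + 20 = 52
σ = (4, 2, 3, 1): 2 + 24 + (-6) + (-2) = 18
σ = (4, 3, 1, 2): 2 + 10 + 6 + (-3) = 15
σ = (4, 3, 2, 1): 2 + 10 + 9 + (-2) = 19
Optimal value attained by: σ = (4, 1, 3, 2).
Answer: det⊕(G) = 3; verdict: NONSINGULAR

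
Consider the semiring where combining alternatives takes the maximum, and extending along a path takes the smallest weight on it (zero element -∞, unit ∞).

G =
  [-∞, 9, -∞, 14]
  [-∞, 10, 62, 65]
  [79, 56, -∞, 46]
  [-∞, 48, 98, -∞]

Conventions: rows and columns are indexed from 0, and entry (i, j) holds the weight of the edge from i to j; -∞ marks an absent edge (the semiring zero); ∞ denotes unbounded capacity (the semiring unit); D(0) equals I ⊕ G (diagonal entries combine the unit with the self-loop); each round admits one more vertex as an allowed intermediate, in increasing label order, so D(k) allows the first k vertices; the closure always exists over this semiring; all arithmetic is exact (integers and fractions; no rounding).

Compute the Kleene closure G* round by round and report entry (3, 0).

D(0):
  [∞, 9, -∞, 14]
  [-∞, ∞, 62, 65]
  [79, 56, ∞, 46]
  [-∞, 48, 98, ∞]
D(1):
  [∞, 9, -∞, 14]
  [-∞, ∞, 62, 65]
  [79, 56, ∞, 46]
  [-∞, 48, 98, ∞]
D(2):
  [∞, 9, 9, 14]
  [-∞, ∞, 62, 65]
  [79, 56, ∞, 56]
  [-∞, 48, 98, ∞]
D(3):
  [∞, 9, 9, 14]
  [62, ∞, 62, 65]
  [79, 56, ∞, 56]
  [79, 56, 98, ∞]
D(4):
  [∞, 14, 14, 14]
  [65, ∞, 65, 65]
  [79, 56, ∞, 56]
  [79, 56, 98, ∞]
Answer: G*[3][0] = 79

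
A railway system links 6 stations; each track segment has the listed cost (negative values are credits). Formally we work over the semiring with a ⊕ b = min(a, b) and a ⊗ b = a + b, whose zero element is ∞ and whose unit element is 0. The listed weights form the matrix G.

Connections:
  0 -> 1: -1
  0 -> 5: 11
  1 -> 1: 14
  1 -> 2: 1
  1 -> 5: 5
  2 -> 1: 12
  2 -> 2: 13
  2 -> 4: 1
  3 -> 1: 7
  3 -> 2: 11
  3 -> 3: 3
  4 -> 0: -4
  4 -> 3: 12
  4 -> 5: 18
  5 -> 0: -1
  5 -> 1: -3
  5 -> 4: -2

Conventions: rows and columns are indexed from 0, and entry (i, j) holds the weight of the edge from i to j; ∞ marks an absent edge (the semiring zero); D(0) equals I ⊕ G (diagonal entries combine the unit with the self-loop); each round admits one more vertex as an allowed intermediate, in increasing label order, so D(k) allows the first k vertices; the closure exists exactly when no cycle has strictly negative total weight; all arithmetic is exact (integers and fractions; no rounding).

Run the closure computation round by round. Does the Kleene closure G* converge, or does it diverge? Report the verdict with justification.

D(0):
  [0, -1, ∞, ∞, ∞, 11]
  [∞, 0, 1, ∞, ∞, 5]
  [∞, 12, 0, ∞, 1, ∞]
  [∞, 7, 11, 0, ∞, ∞]
  [-4, ∞, ∞, 12, 0, 18]
  [-1, -3, ∞, ∞, -2, 0]
D(1):
  [0, -1, ∞, ∞, ∞, 11]
  [∞, 0, 1, ∞, ∞, 5]
  [∞, 12, 0, ∞, 1, ∞]
  [∞, 7, 11, 0, ∞, ∞]
  [-4, -5, ∞, 12, 0, 7]
  [-1, -3, ∞, ∞, -2, 0]
D(2):
  [0, -1, 0, ∞, ∞, 4]
  [∞, 0, 1, ∞, ∞, 5]
  [∞, 12, 0, ∞, 1, 17]
  [∞, 7, 8, 0, ∞, 12]
  [-4, -5, -4, 12, 0, 0]
  [-1, -3, -2, ∞, -2, 0]
Detection: at round 3, diagonal entry (4, 4) turns strictly negative.
Key observation: the cycle 4->0->1->2->4 has total weight (-4) + (-1) + 1 + 1, which is strictly negative.
Answer: DIVERGES — negative cycle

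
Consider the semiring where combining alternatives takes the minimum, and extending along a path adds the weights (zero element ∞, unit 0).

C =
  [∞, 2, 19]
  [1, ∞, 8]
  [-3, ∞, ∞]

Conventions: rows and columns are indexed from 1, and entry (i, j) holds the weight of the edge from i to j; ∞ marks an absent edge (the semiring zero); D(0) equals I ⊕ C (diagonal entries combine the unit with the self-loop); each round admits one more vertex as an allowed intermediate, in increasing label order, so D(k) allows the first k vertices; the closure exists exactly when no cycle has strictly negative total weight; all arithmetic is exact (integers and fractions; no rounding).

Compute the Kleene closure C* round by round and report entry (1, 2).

D(0):
  [0, 2, 19]
  [1, 0, 8]
  [-3, ∞, 0]
D(1):
  [0, 2, 19]
  [1, 0, 8]
  [-3, -1, 0]
D(2):
  [0, 2, 10]
  [1, 0, 8]
  [-3, -1, 0]
D(3):
  [0, 2, 10]
  [1, 0, 8]
  [-3, -1, 0]
Answer: C*[1][2] = 2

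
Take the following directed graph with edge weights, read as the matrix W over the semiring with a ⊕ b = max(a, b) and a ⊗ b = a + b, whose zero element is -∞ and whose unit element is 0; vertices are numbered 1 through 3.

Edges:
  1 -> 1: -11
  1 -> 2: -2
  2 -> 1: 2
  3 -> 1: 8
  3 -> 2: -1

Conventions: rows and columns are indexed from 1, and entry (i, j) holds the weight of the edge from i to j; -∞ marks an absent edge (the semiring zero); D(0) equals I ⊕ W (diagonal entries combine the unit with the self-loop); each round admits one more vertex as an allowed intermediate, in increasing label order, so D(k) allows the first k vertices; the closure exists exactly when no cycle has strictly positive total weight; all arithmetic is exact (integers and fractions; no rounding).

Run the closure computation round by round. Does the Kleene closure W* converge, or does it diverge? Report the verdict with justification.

D(0):
  [0, -2, -∞]
  [2, 0, -∞]
  [8, -1, 0]
D(1):
  [0, -2, -∞]
  [2, 0, -∞]
  [8, 6, 0]
D(2):
  [0, -2, -∞]
  [2, 0, -∞]
  [8, 6, 0]
D(3):
  [0, -2, -∞]
  [2, 0, -∞]
  [8, 6, 0]
Key observation: every diagonal entry stays at the unit through all rounds, so no improving cycle exists.
Answer: CONVERGES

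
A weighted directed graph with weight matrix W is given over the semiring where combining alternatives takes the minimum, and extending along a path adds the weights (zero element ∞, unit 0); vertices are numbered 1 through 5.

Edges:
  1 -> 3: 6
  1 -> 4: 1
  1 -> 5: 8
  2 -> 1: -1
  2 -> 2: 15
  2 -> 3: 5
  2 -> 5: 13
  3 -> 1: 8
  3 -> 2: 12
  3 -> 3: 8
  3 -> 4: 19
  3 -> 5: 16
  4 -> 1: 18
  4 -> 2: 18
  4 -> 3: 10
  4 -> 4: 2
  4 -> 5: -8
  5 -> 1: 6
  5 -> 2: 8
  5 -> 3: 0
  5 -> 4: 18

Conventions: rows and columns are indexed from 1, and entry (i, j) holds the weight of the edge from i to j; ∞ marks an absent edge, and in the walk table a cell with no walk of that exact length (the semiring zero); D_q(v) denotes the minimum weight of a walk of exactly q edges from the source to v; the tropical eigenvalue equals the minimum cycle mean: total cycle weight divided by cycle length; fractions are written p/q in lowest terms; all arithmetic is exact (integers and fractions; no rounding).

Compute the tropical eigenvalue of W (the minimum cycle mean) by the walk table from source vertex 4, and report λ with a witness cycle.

q=0: [∞, ∞, ∞, 0, ∞]
q=1: [18, 18, 10, 2, -8]
q=2: [-2, 0, -8, 4, -6]
q=3: [-1, 2, -6, -1, -4]
q=4: [1, 4, -4, 0, -9]
q=5: [-3, -1, -9, 2, -8]
Optimal cycle mean attained by: cycle 1->4->5->1, total 1 + (-8) + 6, length 3.
Answer: λ = -1/3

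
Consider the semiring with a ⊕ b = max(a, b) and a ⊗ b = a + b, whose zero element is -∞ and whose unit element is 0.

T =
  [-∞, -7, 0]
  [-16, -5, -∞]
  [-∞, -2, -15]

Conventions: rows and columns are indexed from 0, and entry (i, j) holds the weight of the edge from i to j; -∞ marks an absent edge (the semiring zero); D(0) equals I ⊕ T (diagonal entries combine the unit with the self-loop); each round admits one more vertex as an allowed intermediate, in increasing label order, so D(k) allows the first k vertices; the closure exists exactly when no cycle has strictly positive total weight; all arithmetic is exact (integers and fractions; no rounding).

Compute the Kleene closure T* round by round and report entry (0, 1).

D(0):
  [0, -7, 0]
  [-16, 0, -∞]
  [-∞, -2, 0]
D(1):
  [0, -7, 0]
  [-16, 0, -16]
  [-∞, -2, 0]
D(2):
  [0, -7, 0]
  [-16, 0, -16]
  [-18, -2, 0]
D(3):
  [0, -2, 0]
  [-16, 0, -16]
  [-18, -2, 0]
Answer: T*[0][1] = -2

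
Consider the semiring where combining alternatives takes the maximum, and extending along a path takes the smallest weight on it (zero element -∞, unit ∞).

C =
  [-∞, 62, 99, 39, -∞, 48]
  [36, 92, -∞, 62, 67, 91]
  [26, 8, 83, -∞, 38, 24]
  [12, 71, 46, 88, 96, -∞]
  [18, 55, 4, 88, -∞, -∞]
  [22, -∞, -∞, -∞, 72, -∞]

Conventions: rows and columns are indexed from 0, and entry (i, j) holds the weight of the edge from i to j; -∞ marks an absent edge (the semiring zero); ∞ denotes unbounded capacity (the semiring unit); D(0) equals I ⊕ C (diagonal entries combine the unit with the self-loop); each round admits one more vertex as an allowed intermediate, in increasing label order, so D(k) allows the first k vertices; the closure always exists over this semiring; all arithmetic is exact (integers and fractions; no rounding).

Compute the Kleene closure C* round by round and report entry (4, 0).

D(0):
  [∞, 62, 99, 39, -∞, 48]
  [36, ∞, -∞, 62, 67, 91]
  [26, 8, ∞, -∞, 38, 24]
  [12, 71, 46, ∞, 96, -∞]
  [18, 55, 4, 88, ∞, -∞]
  [22, -∞, -∞, -∞, 72, ∞]
D(1):
  [∞, 62, 99, 39, -∞, 48]
  [36, ∞, 36, 62, 67, 91]
  [26, 26, ∞, 26, 38, 26]
  [12, 71, 46, ∞, 96, 12]
  [18, 55, 18, 88, ∞, 18]
  [22, 22, 22, 22, 72, ∞]
D(2):
  [∞, 62, 99, 62, 62, 62]
  [36, ∞, 36, 62, 67, 91]
  [26, 26, ∞, 26, 38, 26]
  [36, 71, 46, ∞, 96, 71]
  [36, 55, 36, 88, ∞, 55]
  [22, 22, 22, 22, 72, ∞]
D(3):
  [∞, 62, 99, 62, 62, 62]
  [36, ∞, 36, 62, 67, 91]
  [26, 26, ∞, 26, 38, 26]
  [36, 71, 46, ∞, 96, 71]
  [36, 55, 36, 88, ∞, 55]
  [22, 22, 22, 22, 72, ∞]
D(4):
  [∞, 62, 99, 62, 62, 62]
  [36, ∞, 46, 62, 67, 91]
  [26, 26, ∞, 26, 38, 26]
  [36, 71, 46, ∞, 96, 71]
  [36, 71, 46, 88, ∞, 71]
  [22, 22, 22, 22, 72, ∞]
D(5):
  [∞, 62, 99, 62, 62, 62]
  [36, ∞, 46, 67, 67, 91]
  [36, 38, ∞, 38, 38, 38]
  [36, 71, 46, ∞, 96, 71]
  [36, 71, 46, 88, ∞, 71]
  [36, 71, 46, 72, 72, ∞]
D(6):
  [∞, 62, 99, 62, 62, 62]
  [36, ∞, 46, 72, 72, 91]
  [36, 38, ∞, 38, 38, 38]
  [36, 71, 46, ∞, 96, 71]
  [36, 71, 46, 88, ∞, 71]
  [36, 71, 46, 72, 72, ∞]
Answer: C*[4][0] = 36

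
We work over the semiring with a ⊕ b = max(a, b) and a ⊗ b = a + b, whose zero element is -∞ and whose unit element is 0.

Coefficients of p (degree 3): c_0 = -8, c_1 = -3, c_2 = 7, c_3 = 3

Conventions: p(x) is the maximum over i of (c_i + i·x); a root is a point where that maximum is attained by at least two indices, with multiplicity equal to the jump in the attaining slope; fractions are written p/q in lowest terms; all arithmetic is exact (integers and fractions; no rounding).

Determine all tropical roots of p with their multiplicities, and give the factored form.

hull edge (i=0, c=-8) to (i=2, c=7): slope 15/2, span 2
hull edge (i=2, c=7) to (i=3, c=3): slope -4, span 1
Factored form: p(x) = 3 ⊗ (x ⊕ (-15/2)) ⊗ (x ⊕ (-15/2)) ⊗ (x ⊕ 4)
Answer: roots = -15/2 (mult 2), 4 (mult 1)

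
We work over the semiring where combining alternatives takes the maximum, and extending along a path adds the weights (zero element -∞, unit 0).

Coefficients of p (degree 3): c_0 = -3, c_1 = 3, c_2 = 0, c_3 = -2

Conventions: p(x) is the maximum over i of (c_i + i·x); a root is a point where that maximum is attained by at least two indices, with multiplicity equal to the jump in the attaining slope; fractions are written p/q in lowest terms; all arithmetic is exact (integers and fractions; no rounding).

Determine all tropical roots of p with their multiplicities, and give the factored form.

hull edge (i=0, c=-3) to (i=1, c=3): slope 6, span 1
hull edge (i=1, c=3) to (i=3, c=-2): slope -5/2, span 2
Factored form: p(x) = -2 ⊗ (x ⊕ (-6)) ⊗ (x ⊕ 5/2) ⊗ (x ⊕ 5/2)
Answer: roots = -6 (mult 1), 5/2 (mult 2)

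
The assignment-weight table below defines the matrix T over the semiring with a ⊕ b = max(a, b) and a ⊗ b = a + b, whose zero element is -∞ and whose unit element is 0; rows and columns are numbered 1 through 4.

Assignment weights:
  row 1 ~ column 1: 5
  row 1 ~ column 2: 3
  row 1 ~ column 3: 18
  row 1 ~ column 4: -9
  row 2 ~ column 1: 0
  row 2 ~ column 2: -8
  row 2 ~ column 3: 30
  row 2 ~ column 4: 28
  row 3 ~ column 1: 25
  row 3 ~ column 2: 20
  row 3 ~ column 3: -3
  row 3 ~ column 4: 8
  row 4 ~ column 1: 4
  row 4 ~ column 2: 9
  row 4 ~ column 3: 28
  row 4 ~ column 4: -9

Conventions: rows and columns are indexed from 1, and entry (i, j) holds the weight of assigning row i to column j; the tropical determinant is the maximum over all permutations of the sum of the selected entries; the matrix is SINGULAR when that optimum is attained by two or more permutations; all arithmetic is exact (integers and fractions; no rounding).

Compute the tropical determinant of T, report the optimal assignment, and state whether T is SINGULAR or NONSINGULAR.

σ = (1, 2, 3, 4): 5 + (-8) + (-3) + (-9) = -15
σ = (1, 2, 4, 3): 5 + (-8) + 8 + 28 = 33
σ = (1, 3, 2, 4): 5 + 30 + 20 + (-9) = 46
σ = (1, 3, 4, 2): 5 + 30 + 8 + 9 = 52
σ = (1, 4, 2, 3): 5 + 28 + 20 + 28 = 81
σ = (1, 4, 3, 2): 5 + 28 + (-3) + 9 = 39
σ = (2, 1, 3, 4): 3 + 0 + (-3) + (-9) = -9
σ = (2, 1, 4, 3): 3 + 0 + 8 + 28 = 39
σ = (2, 3, 1, 4): 3 + 30 + 25 + (-9) = 49
σ = (2, 3, 4, 1): 3 + 30 + 8 + 4 = 45
σ = (2, 4, 1, 3): 3 + 28 + 25 + 28 = 84
σ = (2, 4, 3, 1): 3 + 28 + (-3) + 4 = 32
σ = (3, 1, 2, 4): 18 + 0 + 20 + (-9) = 29
σ = (3, 1, 4, 2): 18 + 0 + 8 + 9 = 35
σ = (3, 2, 1, 4): 18 + (-8) + 25 + (-9) = 26
σ = (3, 2, 4, 1): 18 + (-8) + 8 + 4 = 22
σ = (3, 4, 1, 2): 18 + 28 + 25 + 9 = 80
σ = (3, 4, 2, 1): 18 + 28 + 20 + 4 = 70
σ = (4, 1, 2, 3): (-9) + 0 + 20 + 28 = 39
σ = (4, 1, 3, 2): (-9) + 0 + (-3) + 9 = -3
σ = (4, 2, 1, 3): (-9) + (-8) + 25 + 28 = 36
σ = (4, 2, 3, 1): (-9) + (-8) + (-3) + 4 = -16
σ = (4, 3, 1, 2): (-9) + 30 + 25 + 9 = 55
σ = (4, 3, 2, 1): (-9) + 30 + 20 + 4 = 45
Optimal value attained by: σ = (2, 4, 1, 3).
Answer: det⊕(T) = 84; verdict: NONSINGULAR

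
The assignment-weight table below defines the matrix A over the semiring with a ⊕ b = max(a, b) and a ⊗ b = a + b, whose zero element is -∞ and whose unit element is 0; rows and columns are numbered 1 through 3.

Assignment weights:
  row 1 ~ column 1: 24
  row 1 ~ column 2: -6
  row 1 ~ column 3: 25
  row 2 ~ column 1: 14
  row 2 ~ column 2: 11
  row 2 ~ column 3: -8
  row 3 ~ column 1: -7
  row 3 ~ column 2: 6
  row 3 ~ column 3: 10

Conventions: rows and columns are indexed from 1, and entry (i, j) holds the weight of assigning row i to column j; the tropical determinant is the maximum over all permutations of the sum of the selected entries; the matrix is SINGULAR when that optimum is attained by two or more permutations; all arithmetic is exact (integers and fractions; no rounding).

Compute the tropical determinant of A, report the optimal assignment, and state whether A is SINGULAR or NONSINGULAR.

σ = (1, 2, 3): 24 + 11 + 10 = 45
σ = (1, 3, 2): 24 + (-8) + 6 = 22
σ = (2, 1, 3): (-6) + 14 + 10 = 18
σ = (2, 3, 1): (-6) + (-8) + (-7) = -21
σ = (3, 1, 2): 25 + 14 + 6 = 45
σ = (3, 2, 1): 25 + 11 + (-7) = 29
Optimal value attained by: σ = (1, 2, 3).
Answer: det⊕(A) = 45; verdict: SINGULAR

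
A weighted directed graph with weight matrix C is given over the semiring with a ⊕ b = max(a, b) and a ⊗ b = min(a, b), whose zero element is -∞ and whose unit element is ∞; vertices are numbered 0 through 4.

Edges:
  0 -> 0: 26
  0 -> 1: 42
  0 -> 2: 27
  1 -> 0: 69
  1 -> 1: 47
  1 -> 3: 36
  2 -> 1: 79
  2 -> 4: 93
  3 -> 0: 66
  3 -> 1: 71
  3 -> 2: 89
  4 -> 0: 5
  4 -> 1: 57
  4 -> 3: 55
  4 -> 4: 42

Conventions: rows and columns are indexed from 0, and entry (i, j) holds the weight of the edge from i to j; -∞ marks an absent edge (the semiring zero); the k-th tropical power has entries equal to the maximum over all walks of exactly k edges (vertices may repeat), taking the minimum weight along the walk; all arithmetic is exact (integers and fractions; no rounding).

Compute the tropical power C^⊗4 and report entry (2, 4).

C^⊗2:
  [42, 42, 26, 36, 27]
  [47, 47, 36, 36, -∞]
  [69, 57, -∞, 55, 42]
  [69, 79, 27, 36, 89]
  [57, 55, 55, 42, 42]
C^⊗3:
  [42, 42, 36, 36, 27]
  [47, 47, 36, 36, 36]
  [57, 55, 55, 42, 42]
  [69, 57, 36, 55, 42]
  [55, 55, 42, 42, 55]
C^⊗4:
  [42, 42, 36, 36, 36]
  [47, 47, 36, 36, 36]
  [55, 55, 42, 42, 55]
  [57, 55, 55, 42, 42]
  [55, 55, 42, 55, 42]
Key observation: the optimum is the walk 2->4->3->2->4, with weight 93 min 55 min 89 min 93 = 55.
Optimal value attained by: walk 2->4->3->2->4.
Answer: (C^⊗4)[2][4] = 55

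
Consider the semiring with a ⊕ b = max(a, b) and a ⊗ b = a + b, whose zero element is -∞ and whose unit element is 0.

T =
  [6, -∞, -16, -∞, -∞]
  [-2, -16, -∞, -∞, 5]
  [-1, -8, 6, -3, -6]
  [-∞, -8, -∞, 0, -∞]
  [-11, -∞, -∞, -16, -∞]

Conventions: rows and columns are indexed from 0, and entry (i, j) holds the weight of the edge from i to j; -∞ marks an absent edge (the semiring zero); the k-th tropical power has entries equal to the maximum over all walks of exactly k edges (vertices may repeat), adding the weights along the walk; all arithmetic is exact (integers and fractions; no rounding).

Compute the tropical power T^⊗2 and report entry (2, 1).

T^⊗2:
  [12, -24, -10, -19, -22]
  [4, -32, -18, -11, -11]
  [5, -2, 12, 3, 0]
  [-10, -8, -∞, 0, -3]
  [-5, -24, -27, -16, -∞]
Key observation: the optimum is the walk 2->2->1, with weight 6 + (-8) = -2.
Optimal value attained by: walk 2->2->1.
Answer: (T^⊗2)[2][1] = -2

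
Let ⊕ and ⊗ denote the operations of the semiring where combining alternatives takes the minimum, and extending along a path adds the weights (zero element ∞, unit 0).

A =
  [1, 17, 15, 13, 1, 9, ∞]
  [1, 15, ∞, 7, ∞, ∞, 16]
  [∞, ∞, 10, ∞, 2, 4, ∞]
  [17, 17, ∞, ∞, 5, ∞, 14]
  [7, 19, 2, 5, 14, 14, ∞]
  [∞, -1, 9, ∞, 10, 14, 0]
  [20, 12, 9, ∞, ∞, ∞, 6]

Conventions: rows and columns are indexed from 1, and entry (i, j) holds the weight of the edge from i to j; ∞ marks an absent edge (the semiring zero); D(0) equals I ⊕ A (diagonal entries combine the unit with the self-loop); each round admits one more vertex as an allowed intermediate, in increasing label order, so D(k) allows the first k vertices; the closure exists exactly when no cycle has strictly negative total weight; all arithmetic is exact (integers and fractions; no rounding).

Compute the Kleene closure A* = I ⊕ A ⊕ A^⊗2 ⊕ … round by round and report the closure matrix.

D(0):
  [0, 17, 15, 13, 1, 9, ∞]
  [1, 0, ∞, 7, ∞, ∞, 16]
  [∞, ∞, 0, ∞, 2, 4, ∞]
  [17, 17, ∞, 0, 5, ∞, 14]
  [7, 19, 2, 5, 0, 14, ∞]
  [∞, -1, 9, ∞, 10, 0, 0]
  [20, 12, 9, ∞, ∞, ∞, 0]
D(1):
  [0, 17, 15, 13, 1, 9, ∞]
  [1, 0, 16, 7, 2, 10, 16]
  [∞, ∞, 0, ∞, 2, 4, ∞]
  [17, 17, 32, 0, 5, 26, 14]
  [7, 19, 2, 5, 0, 14, ∞]
  [∞, -1, 9, ∞, 10, 0, 0]
  [20, 12, 9, 33, 21, 29, 0]
D(2):
  [0, 17, 15, 13, 1, 9, 33]
  [1, 0, 16, 7, 2, 10, 16]
  [∞, ∞, 0, ∞, 2, 4, ∞]
  [17, 17, 32, 0, 5, 26, 14]
  [7, 19, 2, 5, 0, 14, 35]
  [0, -1, 9, 6, 1, 0, 0]
  [13, 12, 9, 19, 14, 22, 0]
D(3):
  [0, 17, 15, 13, 1, 9, 33]
  [1, 0, 16, 7, 2, 10, 16]
  [∞, ∞, 0, ∞, 2, 4, ∞]
  [17, 17, 32, 0, 5, 26, 14]
  [7, 19, 2, 5, 0, 6, 35]
  [0, -1, 9, 6, 1, 0, 0]
  [13, 12, 9, 19, 11, 13, 0]
D(4):
  [0, 17, 15, 13, 1, 9, 27]
  [1, 0, 16, 7, 2, 10, 16]
  [∞, ∞, 0, ∞, 2, 4, ∞]
  [17, 17, 32, 0, 5, 26, 14]
  [7, 19, 2, 5, 0, 6, 19]
  [0, -1, 9, 6, 1, 0, 0]
  [13, 12, 9, 19, 11, 13, 0]
D(5):
  [0, 17, 3, 6, 1, 7, 20]
  [1, 0, 4, 7, 2, 8, 16]
  [9, 21, 0, 7, 2, 4, 21]
  [12, 17, 7, 0, 5, 11, 14]
  [7, 19, 2, 5, 0, 6, 19]
  [0, -1, 3, 6, 1, 0, 0]
  [13, 12, 9, 16, 11, 13, 0]
D(6):
  [0, 6, 3, 6, 1, 7, 7]
  [1, 0, 4, 7, 2, 8, 8]
  [4, 3, 0, 7, 2, 4, 4]
  [11, 10, 7, 0, 5, 11, 11]
  [6, 5, 2, 5, 0, 6, 6]
  [0, -1, 3, 6, 1, 0, 0]
  [13, 12, 9, 16, 11, 13, 0]
D(7):
  [0, 6, 3, 6, 1, 7, 7]
  [1, 0, 4, 7, 2, 8, 8]
  [4, 3, 0, 7, 2, 4, 4]
  [11, 10, 7, 0, 5, 11, 11]
  [6, 5, 2, 5, 0, 6, 6]
  [0, -1, 3, 6, 1, 0, 0]
  [13, 12, 9, 16, 11, 13, 0]
Answer: A* = [[0, 6, 3, 6, 1, 7, 7], [1, 0, 4, 7, 2, 8, 8], [4, 3, 0, 7, 2, 4, 4], [11, 10, 7, 0, 5, 11, 11], [6, 5, 2, 5, 0, 6, 6], [0, -1, 3, 6, 1, 0, 0], [13, 12, 9, 16, 11, 13, 0]]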